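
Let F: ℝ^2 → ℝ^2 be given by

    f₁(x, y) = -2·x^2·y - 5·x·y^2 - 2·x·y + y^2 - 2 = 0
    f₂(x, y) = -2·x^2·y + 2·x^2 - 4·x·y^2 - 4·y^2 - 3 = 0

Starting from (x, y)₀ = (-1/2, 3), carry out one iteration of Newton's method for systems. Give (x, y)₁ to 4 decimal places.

(-0.5684, 1.4150)

At (-1/2, 3): F = (31.0000, -22.0000).
Jacobian J = [[-4·x·y - 5·y^2 - 2·y, -2·x^2 - 10·x·y - 2·x + 2·y], [-4·x·y + 4·x - 4·y^2, -2·x^2 - 8·x·y - 8·y]].
At the point, J = [[-45.0000, 21.5000], [-32.0000, -12.5000]] (det J = 1250.5000).
Solving J·Δ = −F gives Δ = (-0.0684, -1.5850).
Then the next iterate is (x, y)₁ = (-0.5684, 1.4150).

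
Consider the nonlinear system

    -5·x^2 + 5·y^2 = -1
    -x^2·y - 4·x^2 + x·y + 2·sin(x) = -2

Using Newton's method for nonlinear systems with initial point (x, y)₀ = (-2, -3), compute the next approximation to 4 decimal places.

(-2.7877, -2.6584)

At (-2, -3): F = (26.0000, 2.181405).
Jacobian J = [[-10·x, 10·y], [-2·x·y - 8·x + y + 2·cos(x), -x^2 + x]].
At the point, J = [[20.0000, -30.0000], [0.167706, -6.0000]] (det J = -114.968810).
Solving J·Δ = −F gives Δ = (-0.7877, 0.3416).
Then the next iterate is (x, y)₁ = (-2.7877, -2.6584).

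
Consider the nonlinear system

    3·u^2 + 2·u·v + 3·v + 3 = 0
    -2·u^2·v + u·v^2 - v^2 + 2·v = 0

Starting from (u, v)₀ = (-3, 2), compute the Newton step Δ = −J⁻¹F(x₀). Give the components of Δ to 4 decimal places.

(1.7143, 0.0000)

At (-3, 2): F = (24.0000, -48.0000).
Jacobian J = [[6·u + 2·v, 2·u + 3], [-4·u·v + v^2, -2·u^2 + 2·u·v - 2·v + 2]].
At the point, J = [[-14.0000, -3.0000], [28.0000, -32.0000]] (det J = 532.0000).
Solving J·Δ = −F gives Δ = (1.7143, 0.0000).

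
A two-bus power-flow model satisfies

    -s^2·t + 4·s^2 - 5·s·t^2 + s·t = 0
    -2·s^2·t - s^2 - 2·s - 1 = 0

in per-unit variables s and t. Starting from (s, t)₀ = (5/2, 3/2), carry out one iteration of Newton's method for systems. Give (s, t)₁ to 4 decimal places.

(1.2585, 1.2051)

At (5/2, 3/2): F = (-8.7500, -31.0000).
Jacobian J = [[-2·s·t + 8·s - 5·t^2 + t, -s^2 - 10·s·t + s], [-4·s·t - 2·s - 2, -2·s^2]].
At the point, J = [[2.7500, -41.2500], [-22.0000, -12.5000]] (det J = -941.8750).
Solving J·Δ = −F gives Δ = (-1.2415, -0.2949).
Then the next iterate is (s, t)₁ = (1.2585, 1.2051).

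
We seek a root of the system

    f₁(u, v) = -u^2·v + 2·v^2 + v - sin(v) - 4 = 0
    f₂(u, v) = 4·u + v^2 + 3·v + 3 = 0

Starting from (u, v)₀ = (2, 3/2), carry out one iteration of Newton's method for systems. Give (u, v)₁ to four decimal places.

At (2, 3/2): F = (-4.997495, 17.7500).
Jacobian J = [[-2·u·v, -u^2 + 4·v - cos(v) + 1], [4, 2·v + 3]].
At the point, J = [[-6.0000, 2.929263], [4.0000, 6.0000]] (det J = -47.717051).
Solving J·Δ = −F gives Δ = (-1.7180, -1.8130).
Then the next iterate is (u, v)₁ = (0.2820, -0.3130).

(0.2820, -0.3130)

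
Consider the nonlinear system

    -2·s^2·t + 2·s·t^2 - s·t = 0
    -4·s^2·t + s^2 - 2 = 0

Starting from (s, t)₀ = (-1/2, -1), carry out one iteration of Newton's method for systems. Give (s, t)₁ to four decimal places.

At (-1/2, -1): F = (-1.0000, -0.7500).
Jacobian J = [[-4·s·t + 2·t^2 - t, -2·s^2 + 4·s·t - s], [-8·s·t + 2·s, -4·s^2]].
At the point, J = [[1.0000, 2.0000], [-5.0000, -1.0000]] (det J = 9.0000).
Solving J·Δ = −F gives Δ = (-0.2778, 0.6389).
Then the next iterate is (s, t)₁ = (-0.7778, -0.3611).

(-0.7778, -0.3611)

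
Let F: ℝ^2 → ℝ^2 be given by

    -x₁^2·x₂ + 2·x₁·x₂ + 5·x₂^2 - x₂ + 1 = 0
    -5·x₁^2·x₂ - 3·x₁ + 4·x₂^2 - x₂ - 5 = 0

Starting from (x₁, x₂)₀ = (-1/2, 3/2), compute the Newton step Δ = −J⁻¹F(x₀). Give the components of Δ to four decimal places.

(4.4028, -2.2500)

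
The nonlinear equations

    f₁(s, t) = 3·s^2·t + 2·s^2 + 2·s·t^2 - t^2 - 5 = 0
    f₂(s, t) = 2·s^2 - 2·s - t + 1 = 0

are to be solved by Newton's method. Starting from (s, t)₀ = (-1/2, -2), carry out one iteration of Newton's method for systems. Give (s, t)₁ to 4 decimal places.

(0.6033, -1.9130)

At (-1/2, -2): F = (-14.0000, 4.5000).
Jacobian J = [[6·s·t + 4·s + 2·t^2, 3·s^2 + 4·s·t - 2·t], [4·s - 2, -1]].
At the point, J = [[12.0000, 8.7500], [-4.0000, -1.0000]] (det J = 23.0000).
Solving J·Δ = −F gives Δ = (1.1033, 0.0870).
Then the next iterate is (s, t)₁ = (0.6033, -1.9130).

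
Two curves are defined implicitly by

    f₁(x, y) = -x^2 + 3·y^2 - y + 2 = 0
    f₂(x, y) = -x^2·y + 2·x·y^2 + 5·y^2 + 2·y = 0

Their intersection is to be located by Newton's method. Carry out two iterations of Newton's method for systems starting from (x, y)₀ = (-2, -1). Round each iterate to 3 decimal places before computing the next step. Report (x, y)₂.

(-1.484, -0.224)

At (-2, -1): F = (2.000, 3.000).
Jacobian J = [[-2·x, 6·y - 1], [-2·x·y + 2·y^2, -x^2 + 4·x·y + 10·y + 2]].
At the point, J = [[4.000, -7.000], [-2.000, -4.000]] (det J = -30.000).
Solving J·Δ = −F gives Δ = (0.433, 0.533).
Then the next iterate is (x, y)₁ = (-1.567, -0.467).
Round to (-1.567, -0.467) and repeat: F = (0.66578, 0.61967), J = [[3.134, -3.802], [-1.02740, -2.19833]].
Δ = (0.083, 0.243), so (x, y)₂ = (-1.484, -0.224).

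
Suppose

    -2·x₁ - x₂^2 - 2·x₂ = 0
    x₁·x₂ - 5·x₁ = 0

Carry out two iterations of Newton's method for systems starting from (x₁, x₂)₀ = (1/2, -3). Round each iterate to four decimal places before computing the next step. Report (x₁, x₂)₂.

(0.0014, -2.0197)

At (1/2, -3): F = (-4.0000, -4.0000).
Jacobian J = [[-2, -2·x₂ - 2], [x₂ - 5, x₁]].
At the point, J = [[-2.0000, 4.0000], [-8.0000, 0.5000]] (det J = 31.0000).
Solving J·Δ = −F gives Δ = (-0.4516, 0.7742).
Then the next iterate is (x₁, x₂)₁ = (0.0484, -2.2258).
Round to (0.0484, -2.2258) and repeat: F = (-0.599386, -0.349729), J = [[-2.0000, 2.4516], [-7.2258, 0.0484]].
Δ = (-0.0470, 0.2061), so (x₁, x₂)₂ = (0.0014, -2.0197).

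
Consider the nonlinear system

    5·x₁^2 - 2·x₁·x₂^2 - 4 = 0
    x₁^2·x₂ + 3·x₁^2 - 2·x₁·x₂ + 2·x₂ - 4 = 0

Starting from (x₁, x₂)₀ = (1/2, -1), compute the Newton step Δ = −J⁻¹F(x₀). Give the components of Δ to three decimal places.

At (1/2, -1): F = (-3.750, -4.500).
Jacobian J = [[10·x₁ - 2·x₂^2, -4·x₁·x₂], [2·x₁·x₂ + 6·x₁ - 2·x₂, x₁^2 - 2·x₁ + 2]].
At the point, J = [[3.000, 2.000], [4.000, 1.250]] (det J = -4.250).
Solving J·Δ = −F gives Δ = (1.015, 0.353).

(1.015, 0.353)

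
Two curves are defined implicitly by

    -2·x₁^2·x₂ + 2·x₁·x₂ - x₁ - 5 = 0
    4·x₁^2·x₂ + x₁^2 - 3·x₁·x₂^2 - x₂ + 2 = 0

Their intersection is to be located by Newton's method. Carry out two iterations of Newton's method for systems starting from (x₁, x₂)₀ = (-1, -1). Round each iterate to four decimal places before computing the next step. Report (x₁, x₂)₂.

(-0.1772, -1.2471)

At (-1, -1): F = (0.0000, 3.0000).
Jacobian J = [[-4·x₁·x₂ + 2·x₂ - 1, -2·x₁^2 + 2·x₁], [8·x₁·x₂ + 2·x₁ - 3·x₂^2, 4·x₁^2 - 6·x₁·x₂ - 1]].
At the point, J = [[-7.0000, -4.0000], [3.0000, -3.0000]] (det J = 33.0000).
Solving J·Δ = −F gives Δ = (-0.3636, 0.6364).
Then the next iterate is (x₁, x₂)₁ = (-1.3636, -0.3636).
Round to (-1.3636, -0.3636) and repeat: F = (-1.292631, 2.059510), J = [[-3.710420, -6.446010], [0.842625, 3.462790]].
Δ = (1.1864, -0.8835), so (x₁, x₂)₂ = (-0.1772, -1.2471).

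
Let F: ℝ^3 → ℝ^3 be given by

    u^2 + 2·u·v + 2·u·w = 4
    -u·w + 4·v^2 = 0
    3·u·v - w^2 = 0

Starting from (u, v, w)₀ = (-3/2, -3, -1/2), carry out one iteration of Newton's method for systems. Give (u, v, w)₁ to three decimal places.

At (-3/2, -3, -1/2): F = (8.750, 35.250, 13.250).
Jacobian J = [[2·u + 2·v + 2·w, 2·u, 2·u], [-w, 8·v, -u], [3·v, 3·u, -2·w]].
At the point, J = [[-10.000, -3.000, -3.000], [0.500, -24.000, 1.500], [-9.000, -4.500, 1.000]] (det J = 869.250).
Solving J·Δ = −F gives Δ = (0.671, 1.436, -0.754).
Then the next iterate is (u, v, w)₁ = (-0.829, -1.564, -1.254).

(-0.829, -1.564, -1.254)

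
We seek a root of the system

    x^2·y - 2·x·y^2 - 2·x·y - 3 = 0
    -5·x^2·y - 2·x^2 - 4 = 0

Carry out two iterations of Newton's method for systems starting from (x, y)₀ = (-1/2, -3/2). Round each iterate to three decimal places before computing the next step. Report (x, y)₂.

At (-1/2, -3/2): F = (-2.625, -2.625).
Jacobian J = [[2·x·y - 2·y^2 - 2·y, x^2 - 4·x·y - 2·x], [-10·x·y - 4·x, -5·x^2]].
At the point, J = [[0.000, -1.750], [-5.500, -1.250]] (det J = -9.625).
Solving J·Δ = −F gives Δ = (-0.136, -1.500).
Then the next iterate is (x, y)₁ = (-0.636, -3.000).
Round to (-0.636, -3.000) and repeat: F = (3.41851, 1.25845), J = [[-8.184, -5.95550], [-16.536, -2.02248]].
Δ = (0.007, 0.564), so (x, y)₂ = (-0.629, -2.436).

(-0.629, -2.436)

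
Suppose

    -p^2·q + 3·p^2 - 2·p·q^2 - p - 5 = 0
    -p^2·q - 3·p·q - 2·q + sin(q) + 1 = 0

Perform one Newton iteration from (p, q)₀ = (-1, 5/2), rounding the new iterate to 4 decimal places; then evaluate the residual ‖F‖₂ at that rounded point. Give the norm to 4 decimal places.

At (-1, 5/2): F = (9.0000, 1.598472).
Jacobian J = [[-2·p·q + 6·p - 2·q^2 - 1, -p^2 - 4·p·q], [-2·p·q - 3·q, -p^2 - 3·p + cos(q) - 2]].
At the point, J = [[-14.5000, 9.0000], [-2.5000, -0.801144]] (det J = 34.116582).
Solving J·Δ = −F gives Δ = (0.6330, 0.0199).
Then the next iterate is (p, q)₁ = (-0.3670, 2.5199).
Re-evaluating at (-0.3670, 2.5199): F = (0.092488, -1.022381), so ‖F‖₂ = 1.0266.

1.0266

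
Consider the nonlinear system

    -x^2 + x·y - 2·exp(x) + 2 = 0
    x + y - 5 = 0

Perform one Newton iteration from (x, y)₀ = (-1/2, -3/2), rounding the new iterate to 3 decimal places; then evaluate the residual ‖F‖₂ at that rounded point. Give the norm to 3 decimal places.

20.618

At (-1/2, -3/2): F = (1.28694, -7.000).
Jacobian J = [[-2·x + y - 2·exp(x), x], [1, 1]].
At the point, J = [[-1.71306, -0.500], [1.000, 1.000]] (det J = -1.21306).
Solving J·Δ = −F gives Δ = (-1.824, 8.824).
Then the next iterate is (x, y)₁ = (-2.324, 7.324).
Re-evaluating at (-2.324, 7.324): F = (-20.61771, 0.000), so ‖F‖₂ = 20.618.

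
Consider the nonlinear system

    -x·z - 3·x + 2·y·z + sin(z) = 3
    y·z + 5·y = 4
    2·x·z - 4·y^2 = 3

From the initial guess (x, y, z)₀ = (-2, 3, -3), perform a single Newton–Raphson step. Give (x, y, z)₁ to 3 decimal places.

(2.544, 0.581, -2.054)

At (-2, 3, -3): F = (-21.14112, 2.000, -27.000).
Jacobian J = [[-z - 3, 2·z, -x + 2·y + cos(z)], [0, z + 5, y], [2·z, -8·y, 2·x]].
At the point, J = [[0.000, -6.000, 7.01001], [0.000, 2.000, 3.000], [-6.000, -24.000, -4.000]] (det J = 192.12009).
Solving J·Δ = −F gives Δ = (4.544, -2.419, 0.946).
Then the next iterate is (x, y, z)₁ = (2.544, 0.581, -2.054).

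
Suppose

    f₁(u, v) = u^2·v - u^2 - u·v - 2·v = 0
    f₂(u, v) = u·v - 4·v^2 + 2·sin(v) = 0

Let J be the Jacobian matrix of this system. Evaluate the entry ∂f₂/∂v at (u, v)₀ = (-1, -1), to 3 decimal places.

∂f₂/∂v = u - 8·v + 2·cos(v).
At (-1, -1) this is 8.081.

8.081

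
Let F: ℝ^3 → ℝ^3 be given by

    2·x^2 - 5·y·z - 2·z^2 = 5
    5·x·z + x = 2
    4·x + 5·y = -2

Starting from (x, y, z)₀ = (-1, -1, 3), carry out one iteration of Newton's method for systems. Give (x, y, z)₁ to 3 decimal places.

At (-1, -1, 3): F = (-6.000, -18.000, -7.000).
Jacobian J = [[4·x, -5·z, -5·y - 4·z], [5·z + 1, 0, 5·x], [4, 5, 0]].
At the point, J = [[-4.000, -15.000, -7.000], [16.000, 0.000, -5.000], [4.000, 5.000, 0.000]] (det J = -360.000).
Solving J·Δ = −F gives Δ = (-0.125, 1.500, -4.000).
Then the next iterate is (x, y, z)₁ = (-1.125, 0.500, -1.000).

(-1.125, 0.500, -1.000)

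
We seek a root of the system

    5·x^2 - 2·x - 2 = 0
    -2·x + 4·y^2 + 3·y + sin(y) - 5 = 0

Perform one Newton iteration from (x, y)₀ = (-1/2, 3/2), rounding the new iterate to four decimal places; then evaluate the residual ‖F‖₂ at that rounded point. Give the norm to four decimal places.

1.6890

At (-1/2, 3/2): F = (0.2500, 10.497495).
Jacobian J = [[10·x - 2, 0], [-2, 8·y + cos(y) + 3]].
At the point, J = [[-7.0000, 0.0000], [-2.0000, 15.070737]] (det J = -105.495160).
Solving J·Δ = −F gives Δ = (0.0357, -0.6918).
Then the next iterate is (x, y)₁ = (-0.4643, 0.8082).
Re-evaluating at (-0.4643, 0.8082): F = (0.006472, 1.688994), so ‖F‖₂ = 1.6890.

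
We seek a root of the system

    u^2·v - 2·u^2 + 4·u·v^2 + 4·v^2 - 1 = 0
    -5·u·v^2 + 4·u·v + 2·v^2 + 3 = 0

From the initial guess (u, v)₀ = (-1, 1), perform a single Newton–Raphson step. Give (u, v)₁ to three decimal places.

(-0.574, 0.443)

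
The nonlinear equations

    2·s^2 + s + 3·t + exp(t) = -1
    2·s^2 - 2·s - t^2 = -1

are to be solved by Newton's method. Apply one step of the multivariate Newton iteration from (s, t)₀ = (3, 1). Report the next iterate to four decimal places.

At (3, 1): F = (27.718282, 12.0000).
Jacobian J = [[4·s + 1, exp(t) + 3], [4·s - 2, -2·t]].
At the point, J = [[13.0000, 5.718282], [10.0000, -2.0000]] (det J = -83.182818).
Solving J·Δ = −F gives Δ = (-1.4914, -1.4568).
Then the next iterate is (s, t)₁ = (1.5086, -0.4568).

(1.5086, -0.4568)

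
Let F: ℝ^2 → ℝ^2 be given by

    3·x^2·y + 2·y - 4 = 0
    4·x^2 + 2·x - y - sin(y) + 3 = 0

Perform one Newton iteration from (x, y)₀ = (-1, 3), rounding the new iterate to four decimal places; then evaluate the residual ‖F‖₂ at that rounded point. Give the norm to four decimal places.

2.6585

At (-1, 3): F = (11.0000, 1.858880).
Jacobian J = [[6·x·y, 3·x^2 + 2], [8·x + 2, -cos(y) - 1]].
At the point, J = [[-18.0000, 5.0000], [-6.0000, -0.010008]] (det J = 30.180135).
Solving J·Δ = −F gives Δ = (0.3116, -1.0782).
Then the next iterate is (x, y)₁ = (-0.6884, 1.9218).
Re-evaluating at (-0.6884, 1.9218): F = (2.575792, 0.657950), so ‖F‖₂ = 2.6585.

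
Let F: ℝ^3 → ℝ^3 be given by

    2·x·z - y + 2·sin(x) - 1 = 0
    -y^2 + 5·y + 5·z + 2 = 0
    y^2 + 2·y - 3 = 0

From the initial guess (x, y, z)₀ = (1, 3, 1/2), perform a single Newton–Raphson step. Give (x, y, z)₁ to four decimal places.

At (1, 3, 1/2): F = (-1.317058, 10.5000, 12.0000).
Jacobian J = [[2·z + 2·cos(x), -1, 2·x], [0, -2·y + 5, 5], [0, 2·y + 2, 0]].
At the point, J = [[2.080605, -1.0000, 2.0000], [0.0000, -1.0000, 5.0000], [0.0000, 8.0000, 0.0000]] (det J = -83.224184).
Solving J·Δ = −F gives Δ = (2.2191, -1.5000, -2.4000).
Then the next iterate is (x, y, z)₁ = (3.2191, 1.5000, -1.9000).

(3.2191, 1.5000, -1.9000)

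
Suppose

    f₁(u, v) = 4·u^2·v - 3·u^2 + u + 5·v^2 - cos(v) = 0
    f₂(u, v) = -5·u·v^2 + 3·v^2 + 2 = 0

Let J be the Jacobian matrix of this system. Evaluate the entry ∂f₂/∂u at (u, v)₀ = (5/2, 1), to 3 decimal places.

-5.000

∂f₂/∂u = -5·v^2.
At (5/2, 1) this is -5.000.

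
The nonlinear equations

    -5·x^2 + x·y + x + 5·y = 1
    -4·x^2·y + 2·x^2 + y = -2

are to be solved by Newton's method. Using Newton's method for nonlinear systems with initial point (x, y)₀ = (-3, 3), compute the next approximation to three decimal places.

(-1.721, 2.763)

At (-3, 3): F = (-43.000, -85.000).
Jacobian J = [[-10·x + y + 1, x + 5], [-8·x·y + 4·x, -4·x^2 + 1]].
At the point, J = [[34.000, 2.000], [60.000, -35.000]] (det J = -1310.000).
Solving J·Δ = −F gives Δ = (1.279, -0.237).
Then the next iterate is (x, y)₁ = (-1.721, 2.763).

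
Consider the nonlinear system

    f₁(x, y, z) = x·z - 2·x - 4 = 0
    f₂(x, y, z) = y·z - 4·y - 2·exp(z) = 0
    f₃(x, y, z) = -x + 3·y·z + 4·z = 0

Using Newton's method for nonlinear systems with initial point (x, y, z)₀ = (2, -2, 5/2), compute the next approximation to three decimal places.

(11.692, -0.021, 1.577)

At (2, -2, 5/2): F = (-3.000, -21.36499, -7.000).
Jacobian J = [[z - 2, 0, x], [0, z - 4, y - 2·exp(z)], [-1, 3·z, 3·y + 4]].
At the point, J = [[0.500, 0.000, 2.000], [0.000, -1.500, -26.36499], [-1.000, 7.500, -2.000]] (det J = 97.36870).
Solving J·Δ = −F gives Δ = (9.692, 1.979, -0.923).
Then the next iterate is (x, y, z)₁ = (11.692, -0.021, 1.577).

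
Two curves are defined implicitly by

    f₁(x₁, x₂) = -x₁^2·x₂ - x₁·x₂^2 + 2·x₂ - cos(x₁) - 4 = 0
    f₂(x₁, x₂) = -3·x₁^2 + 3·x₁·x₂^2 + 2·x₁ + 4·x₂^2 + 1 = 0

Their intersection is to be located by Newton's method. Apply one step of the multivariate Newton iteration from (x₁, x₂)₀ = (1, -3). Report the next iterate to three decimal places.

(4.607, 0.475)

At (1, -3): F = (-16.54030, 63.000).
Jacobian J = [[-2·x₁·x₂ - x₂^2 + sin(x₁), -x₁^2 - 2·x₁·x₂ + 2], [-6·x₁ + 3·x₂^2 + 2, 6·x₁·x₂ + 8·x₂]].
At the point, J = [[-2.15853, 7.000], [23.000, -42.000]] (det J = -70.34178).
Solving J·Δ = −F gives Δ = (3.607, 3.475).
Then the next iterate is (x₁, x₂)₁ = (4.607, 0.475).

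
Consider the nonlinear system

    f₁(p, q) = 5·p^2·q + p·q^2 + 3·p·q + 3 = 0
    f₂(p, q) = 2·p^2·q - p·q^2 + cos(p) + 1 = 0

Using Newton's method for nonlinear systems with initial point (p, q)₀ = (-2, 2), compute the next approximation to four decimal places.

At (-2, 2): F = (23.0000, 24.583853).
Jacobian J = [[10·p·q + q^2 + 3·q, 5·p^2 + 2·p·q + 3·p], [4·p·q - q^2 - sin(p), 2·p^2 - 2·p·q]].
At the point, J = [[-30.0000, 6.0000], [-19.090703, 16.0000]] (det J = -365.455785).
Solving J·Δ = −F gives Δ = (0.6033, -0.8166).
Then the next iterate is (p, q)₁ = (-1.3967, 1.1834).

(-1.3967, 1.1834)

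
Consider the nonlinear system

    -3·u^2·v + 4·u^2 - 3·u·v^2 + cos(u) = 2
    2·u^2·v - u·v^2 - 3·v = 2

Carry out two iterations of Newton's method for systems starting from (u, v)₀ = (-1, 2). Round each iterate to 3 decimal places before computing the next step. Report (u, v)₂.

(0.286, 4.288)

At (-1, 2): F = (8.54030, 0.000).
Jacobian J = [[-6·u·v + 8·u - 3·v^2 - sin(u), -3·u^2 - 6·u·v], [4·u·v - v^2, 2·u^2 - 2·u·v - 3]].
At the point, J = [[-7.15853, 9.000], [-12.000, 3.000]] (det J = 86.52441).
Solving J·Δ = −F gives Δ = (-0.296, -1.184).
Then the next iterate is (u, v)₁ = (-1.296, 0.816).
Round to (-1.296, 0.816) and repeat: F = (3.46696, -0.84392), J = [[-5.05787, 1.30637], [-4.896, 2.47430]].
Δ = (1.582, 3.472), so (u, v)₂ = (0.286, 4.288).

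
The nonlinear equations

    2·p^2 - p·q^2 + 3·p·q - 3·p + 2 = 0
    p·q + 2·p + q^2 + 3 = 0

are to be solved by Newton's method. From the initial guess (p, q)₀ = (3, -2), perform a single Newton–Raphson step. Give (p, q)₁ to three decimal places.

At (3, -2): F = (-19.000, 7.000).
Jacobian J = [[4·p - q^2 + 3·q - 3, -2·p·q + 3·p], [q + 2, p + 2·q]].
At the point, J = [[-1.000, 21.000], [0.000, -1.000]] (det J = 1.000).
Solving J·Δ = −F gives Δ = (128.000, 7.000).
Then the next iterate is (p, q)₁ = (131.000, 5.000).

(131.000, 5.000)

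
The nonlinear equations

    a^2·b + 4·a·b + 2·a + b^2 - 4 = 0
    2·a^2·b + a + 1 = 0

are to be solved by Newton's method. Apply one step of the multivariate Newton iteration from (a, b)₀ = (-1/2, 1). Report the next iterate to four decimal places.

(0.6364, 1.2727)

At (-1/2, 1): F = (-5.7500, 1.0000).
Jacobian J = [[2·a·b + 4·b + 2, a^2 + 4·a + 2·b], [4·a·b + 1, 2·a^2]].
At the point, J = [[5.0000, 0.2500], [-1.0000, 0.5000]] (det J = 2.7500).
Solving J·Δ = −F gives Δ = (1.1364, 0.2727).
Then the next iterate is (a, b)₁ = (0.6364, 1.2727).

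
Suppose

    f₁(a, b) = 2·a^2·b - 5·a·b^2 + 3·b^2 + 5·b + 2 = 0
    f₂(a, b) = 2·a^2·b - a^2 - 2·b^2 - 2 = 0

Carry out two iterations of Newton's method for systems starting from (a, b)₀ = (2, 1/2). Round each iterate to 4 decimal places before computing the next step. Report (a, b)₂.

At (2, 1/2): F = (6.7500, -2.5000).
Jacobian J = [[4·a·b - 5·b^2, 2·a^2 - 10·a·b + 6·b + 5], [4·a·b - 2·a, 2·a^2 - 4·b]].
At the point, J = [[2.7500, 6.0000], [0.0000, 6.0000]] (det J = 16.5000).
Solving J·Δ = −F gives Δ = (-3.3636, 0.4167).
Then the next iterate is (a, b)₁ = (-1.3636, 0.9167).
Round to (-1.3636, 0.9167) and repeat: F = (18.242980, -2.131050), J = [[-9.201743, 26.719131], [-2.272848, 0.052010]].
Δ = (-0.9608, -1.0137), so (a, b)₂ = (-2.3244, -0.0970).

(-2.3244, -0.0970)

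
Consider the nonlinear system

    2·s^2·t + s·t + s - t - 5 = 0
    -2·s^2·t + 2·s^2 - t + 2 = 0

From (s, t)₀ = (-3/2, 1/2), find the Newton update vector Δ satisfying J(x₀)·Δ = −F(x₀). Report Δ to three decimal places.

(-1.596, 1.553)

At (-3/2, 1/2): F = (-5.500, 3.750).
Jacobian J = [[4·s·t + t + 1, 2·s^2 + s - 1], [-4·s·t + 4·s, -2·s^2 - 1]].
At the point, J = [[-1.500, 2.000], [-3.000, -5.500]] (det J = 14.250).
Solving J·Δ = −F gives Δ = (-1.596, 1.553).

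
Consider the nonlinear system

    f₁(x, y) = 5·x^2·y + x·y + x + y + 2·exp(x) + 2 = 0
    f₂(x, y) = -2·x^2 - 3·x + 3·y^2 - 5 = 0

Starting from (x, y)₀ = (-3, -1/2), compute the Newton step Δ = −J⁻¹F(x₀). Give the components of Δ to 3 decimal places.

At (-3, -1/2): F = (-22.40043, -13.250).
Jacobian J = [[10·x·y + y + 2·exp(x) + 1, 5·x^2 + x + 1], [-4·x - 3, 6·y]].
At the point, J = [[15.59957, 43.000], [9.000, -3.000]] (det J = -433.79872).
Solving J·Δ = −F gives Δ = (1.468, -0.012).

(1.468, -0.012)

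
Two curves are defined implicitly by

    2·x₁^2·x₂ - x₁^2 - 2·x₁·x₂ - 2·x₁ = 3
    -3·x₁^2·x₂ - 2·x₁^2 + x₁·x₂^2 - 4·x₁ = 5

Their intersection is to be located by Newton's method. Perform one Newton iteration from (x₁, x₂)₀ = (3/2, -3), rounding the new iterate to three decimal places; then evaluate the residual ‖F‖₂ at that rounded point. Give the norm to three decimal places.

4.967

At (3/2, -3): F = (-12.750, 18.250).
Jacobian J = [[4·x₁·x₂ - 2·x₁ - 2·x₂ - 2, 2·x₁^2 - 2·x₁], [-6·x₁·x₂ - 4·x₁ + x₂^2 - 4, -3·x₁^2 + 2·x₁·x₂]].
At the point, J = [[-17.000, 1.500], [26.000, -15.750]] (det J = 228.750).
Solving J·Δ = −F gives Δ = (-0.758, -0.093).
Then the next iterate is (x₁, x₂)₁ = (0.742, -3.093).
Re-evaluating at (0.742, -3.093): F = (-3.85034, 3.13801), so ‖F‖₂ = 4.967.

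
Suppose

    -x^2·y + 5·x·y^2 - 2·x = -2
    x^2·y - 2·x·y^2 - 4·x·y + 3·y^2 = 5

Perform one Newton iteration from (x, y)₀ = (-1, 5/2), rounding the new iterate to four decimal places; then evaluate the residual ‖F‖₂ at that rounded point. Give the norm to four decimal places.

At (-1, 5/2): F = (-29.7500, 38.7500).
Jacobian J = [[-2·x·y + 5·y^2 - 2, -x^2 + 10·x·y], [2·x·y - 2·y^2 - 4·y, x^2 - 4·x·y - 4·x + 6·y]].
At the point, J = [[34.2500, -26.0000], [-27.5000, 30.0000]] (det J = 312.5000).
Solving J·Δ = −F gives Δ = (-0.3680, -1.6290).
Then the next iterate is (x, y)₁ = (-1.3680, 0.8710).
Re-evaluating at (-1.3680, 0.8710): F = (-2.083115, 5.747687), so ‖F‖₂ = 6.1135.

6.1135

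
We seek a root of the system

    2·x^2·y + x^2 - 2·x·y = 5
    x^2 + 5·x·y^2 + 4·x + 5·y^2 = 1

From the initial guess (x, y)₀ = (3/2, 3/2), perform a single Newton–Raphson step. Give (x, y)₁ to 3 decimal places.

(1.732, 0.444)

At (3/2, 3/2): F = (-0.500, 35.375).
Jacobian J = [[4·x·y + 2·x - 2·y, 2·x^2 - 2·x], [2·x + 5·y^2 + 4, 10·x·y + 10·y]].
At the point, J = [[9.000, 1.500], [18.250, 37.500]] (det J = 310.125).
Solving J·Δ = −F gives Δ = (0.232, -1.056).
Then the next iterate is (x, y)₁ = (1.732, 0.444).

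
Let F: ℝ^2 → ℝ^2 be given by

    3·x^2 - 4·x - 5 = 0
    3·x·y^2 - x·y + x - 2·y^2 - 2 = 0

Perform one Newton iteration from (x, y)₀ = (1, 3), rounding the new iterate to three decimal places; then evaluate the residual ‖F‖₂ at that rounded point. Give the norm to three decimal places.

At (1, 3): F = (-6.000, 5.000).
Jacobian J = [[6·x - 4, 0], [3·y^2 - y + 1, 6·x·y - x - 4·y]].
At the point, J = [[2.000, 0.000], [25.000, 5.000]] (det J = 10.000).
Solving J·Δ = −F gives Δ = (3.000, -16.000).
Then the next iterate is (x, y)₁ = (4.000, -13.000).
Re-evaluating at (4.000, -13.000): F = (27.000, 1744.000), so ‖F‖₂ = 1744.209.

1744.209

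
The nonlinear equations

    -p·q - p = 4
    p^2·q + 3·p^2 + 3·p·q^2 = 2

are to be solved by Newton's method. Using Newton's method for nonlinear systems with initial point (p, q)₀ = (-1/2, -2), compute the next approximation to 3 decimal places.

(31.833, -57.667)

At (-1/2, -2): F = (-4.500, -7.750).
Jacobian J = [[-q - 1, -p], [2·p·q + 6·p + 3·q^2, p^2 + 6·p·q]].
At the point, J = [[1.000, 0.500], [11.000, 6.250]] (det J = 0.750).
Solving J·Δ = −F gives Δ = (32.333, -55.667).
Then the next iterate is (p, q)₁ = (31.833, -57.667).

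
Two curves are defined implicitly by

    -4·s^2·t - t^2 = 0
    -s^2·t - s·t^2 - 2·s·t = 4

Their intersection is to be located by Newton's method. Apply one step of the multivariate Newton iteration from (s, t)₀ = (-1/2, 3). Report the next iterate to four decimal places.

At (-1/2, 3): F = (-12.0000, 2.7500).
Jacobian J = [[-8·s·t, -4·s^2 - 2·t], [-2·s·t - t^2 - 2·t, -s^2 - 2·s·t - 2·s]].
At the point, J = [[12.0000, -7.0000], [-12.0000, 3.7500]] (det J = -39.0000).
Solving J·Δ = −F gives Δ = (-0.6603, -2.8462).
Then the next iterate is (s, t)₁ = (-1.1603, 0.1538).

(-1.1603, 0.1538)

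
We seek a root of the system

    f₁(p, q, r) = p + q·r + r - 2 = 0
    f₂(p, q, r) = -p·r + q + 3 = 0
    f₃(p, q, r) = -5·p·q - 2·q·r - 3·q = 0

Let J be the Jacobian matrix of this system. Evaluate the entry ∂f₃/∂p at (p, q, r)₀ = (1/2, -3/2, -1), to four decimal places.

7.5000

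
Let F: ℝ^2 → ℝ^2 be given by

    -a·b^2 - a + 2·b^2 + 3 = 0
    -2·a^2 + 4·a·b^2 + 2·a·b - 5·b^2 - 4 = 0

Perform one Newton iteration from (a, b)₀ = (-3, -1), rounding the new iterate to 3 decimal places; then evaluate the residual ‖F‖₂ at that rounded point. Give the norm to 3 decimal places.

20.131

At (-3, -1): F = (11.000, -33.000).
Jacobian J = [[-b^2 - 1, -2·a·b + 4·b], [-4·a + 4·b^2 + 2·b, 8·a·b + 2·a - 10·b]].
At the point, J = [[-2.000, -10.000], [14.000, 28.000]] (det J = 84.000).
Solving J·Δ = −F gives Δ = (0.262, 1.048).
Then the next iterate is (a, b)₁ = (-2.738, 0.048).
Re-evaluating at (-2.738, 0.048): F = (5.74892, -19.29289), so ‖F‖₂ = 20.131.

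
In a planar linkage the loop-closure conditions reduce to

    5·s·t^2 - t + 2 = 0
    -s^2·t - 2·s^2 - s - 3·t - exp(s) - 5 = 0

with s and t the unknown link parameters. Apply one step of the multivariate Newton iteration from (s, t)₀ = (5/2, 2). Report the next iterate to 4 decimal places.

(1.0975, 1.5520)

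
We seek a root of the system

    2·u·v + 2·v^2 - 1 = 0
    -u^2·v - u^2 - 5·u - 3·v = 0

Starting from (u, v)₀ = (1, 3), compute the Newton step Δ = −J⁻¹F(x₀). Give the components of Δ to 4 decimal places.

At (1, 3): F = (23.0000, -18.0000).
Jacobian J = [[2·v, 2·u + 4·v], [-2·u·v - 2·u - 5, -u^2 - 3]].
At the point, J = [[6.0000, 14.0000], [-13.0000, -4.0000]] (det J = 158.0000).
Solving J·Δ = −F gives Δ = (-1.0127, -1.2089).

(-1.0127, -1.2089)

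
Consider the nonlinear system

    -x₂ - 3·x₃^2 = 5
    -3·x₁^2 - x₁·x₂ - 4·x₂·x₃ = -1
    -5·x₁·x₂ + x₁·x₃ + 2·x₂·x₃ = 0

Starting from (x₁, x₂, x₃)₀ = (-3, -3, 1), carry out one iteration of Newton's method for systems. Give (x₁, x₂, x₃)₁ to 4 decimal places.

At (-3, -3, 1): F = (-5.0000, -23.0000, -54.0000).
Jacobian J = [[0, -1, -6·x₃], [-6·x₁ - x₂, -x₁ - 4·x₃, -4·x₂], [-5·x₂ + x₃, -5·x₁ + 2·x₃, x₁ + 2·x₂]].
At the point, J = [[0.0000, -1.0000, -6.0000], [21.0000, -1.0000, 12.0000], [16.0000, 17.0000, -9.0000]] (det J = -2619.0000).
Solving J·Δ = −F gives Δ = (1.7182, 1.0275, -1.0046).
Then the next iterate is (x₁, x₂, x₃)₁ = (-1.2818, -1.9725, -0.0046).

(-1.2818, -1.9725, -0.0046)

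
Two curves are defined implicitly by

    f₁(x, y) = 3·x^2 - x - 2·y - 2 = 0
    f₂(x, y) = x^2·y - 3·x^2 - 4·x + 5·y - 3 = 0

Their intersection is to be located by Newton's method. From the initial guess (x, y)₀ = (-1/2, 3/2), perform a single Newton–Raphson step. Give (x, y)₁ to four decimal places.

At (-1/2, 3/2): F = (-3.7500, 6.1250).
Jacobian J = [[6·x - 1, -2], [2·x·y - 6·x - 4, x^2 + 5]].
At the point, J = [[-4.0000, -2.0000], [-2.5000, 5.2500]] (det J = -26.0000).
Solving J·Δ = −F gives Δ = (-0.2861, -1.3029).
Then the next iterate is (x, y)₁ = (-0.7861, 0.1971).

(-0.7861, 0.1971)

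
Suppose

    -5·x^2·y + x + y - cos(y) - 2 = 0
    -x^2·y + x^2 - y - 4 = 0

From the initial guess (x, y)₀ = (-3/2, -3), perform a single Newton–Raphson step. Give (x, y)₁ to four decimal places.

(-1.0274, -2.2833)

At (-3/2, -3): F = (28.239992, 8.0000).
Jacobian J = [[-10·x·y + 1, -5·x^2 + sin(y) + 1], [-2·x·y + 2·x, -x^2 - 1]].
At the point, J = [[-44.0000, -10.391120], [-12.0000, -3.2500]] (det J = 18.306560).
Solving J·Δ = −F gives Δ = (0.4726, 0.7167).
Then the next iterate is (x, y)₁ = (-1.0274, -2.2833).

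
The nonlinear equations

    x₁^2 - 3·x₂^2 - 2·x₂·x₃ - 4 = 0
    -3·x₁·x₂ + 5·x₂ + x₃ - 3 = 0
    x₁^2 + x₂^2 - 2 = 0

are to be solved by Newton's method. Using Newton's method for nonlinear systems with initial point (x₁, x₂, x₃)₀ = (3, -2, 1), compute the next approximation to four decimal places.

(0.8810, -2.4286, 6.0000)

At (3, -2, 1): F = (-3.0000, 6.0000, 11.0000).
Jacobian J = [[2·x₁, -6·x₂ - 2·x₃, -2·x₂], [-3·x₂, -3·x₁ + 5, 1], [2·x₁, 2·x₂, 0]].
At the point, J = [[6.0000, 10.0000, 4.0000], [6.0000, -4.0000, 1.0000], [6.0000, -4.0000, 0.0000]] (det J = 84.0000).
Solving J·Δ = −F gives Δ = (-2.1190, -0.4286, 5.0000).
Then the next iterate is (x₁, x₂, x₃)₁ = (0.8810, -2.4286, 6.0000).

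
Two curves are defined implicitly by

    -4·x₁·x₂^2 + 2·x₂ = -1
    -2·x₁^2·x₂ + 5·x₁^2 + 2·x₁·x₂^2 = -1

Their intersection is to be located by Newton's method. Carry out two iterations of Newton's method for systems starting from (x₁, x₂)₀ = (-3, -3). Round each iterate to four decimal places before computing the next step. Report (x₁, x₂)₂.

(-0.9704, -1.6455)

At (-3, -3): F = (103.0000, 46.0000).
Jacobian J = [[-4·x₂^2, -8·x₁·x₂ + 2], [-4·x₁·x₂ + 10·x₁ + 2·x₂^2, -2·x₁^2 + 4·x₁·x₂]].
At the point, J = [[-36.0000, -70.0000], [-48.0000, 18.0000]] (det J = -4008.0000).
Solving J·Δ = −F gives Δ = (1.2660, 0.8204).
Then the next iterate is (x₁, x₂)₁ = (-1.7340, -2.1796).
Round to (-1.7340, -2.1796) and repeat: F = (29.591351, 12.665555), J = [[-19.002625, -28.235411], [-22.956393, 9.104194]].
Δ = (0.7636, 0.5341), so (x₁, x₂)₂ = (-0.9704, -1.6455).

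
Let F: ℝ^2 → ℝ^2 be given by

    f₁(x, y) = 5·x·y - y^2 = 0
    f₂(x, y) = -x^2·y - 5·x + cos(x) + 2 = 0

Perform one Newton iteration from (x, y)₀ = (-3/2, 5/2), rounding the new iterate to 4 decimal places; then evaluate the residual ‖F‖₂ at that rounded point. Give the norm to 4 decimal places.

520.5608

At (-3/2, 5/2): F = (-25.0000, 3.945737).
Jacobian J = [[5·y, 5·x - 2·y], [-2·x·y - sin(x) - 5, -x^2]].
At the point, J = [[12.5000, -12.5000], [3.497495, -2.2500]] (det J = 15.593687).
Solving J·Δ = −F gives Δ = (-6.7702, -8.7702).
Then the next iterate is (x, y)₁ = (-8.2702, -6.2702).
Re-evaluating at (-8.2702, -6.2702): F = (219.963632, 471.804599), so ‖F‖₂ = 520.5608.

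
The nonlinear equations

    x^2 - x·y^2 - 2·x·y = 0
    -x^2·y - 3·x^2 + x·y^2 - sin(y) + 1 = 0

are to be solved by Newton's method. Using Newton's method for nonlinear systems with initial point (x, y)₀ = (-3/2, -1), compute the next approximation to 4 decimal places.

(-1.1250, 6.3130)

At (-3/2, -1): F = (0.7500, -4.158529).
Jacobian J = [[2·x - y^2 - 2·y, -2·x·y - 2·x], [-2·x·y - 6·x + y^2, -x^2 + 2·x·y - cos(y)]].
At the point, J = [[-2.0000, 0.0000], [7.0000, 0.209698]] (det J = -0.419395).
Solving J·Δ = −F gives Δ = (0.3750, 7.3130).
Then the next iterate is (x, y)₁ = (-1.1250, 6.3130).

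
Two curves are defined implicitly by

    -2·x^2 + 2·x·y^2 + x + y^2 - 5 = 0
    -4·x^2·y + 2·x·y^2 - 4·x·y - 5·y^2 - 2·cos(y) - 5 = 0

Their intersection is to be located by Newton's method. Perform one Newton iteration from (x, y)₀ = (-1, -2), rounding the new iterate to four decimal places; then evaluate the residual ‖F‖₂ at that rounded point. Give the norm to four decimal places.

At (-1, -2): F = (-12.0000, -32.167706).
Jacobian J = [[-4·x + 2·y^2 + 1, 4·x·y + 2·y], [-8·x·y + 2·y^2 - 4·y, -4·x^2 + 4·x·y - 4·x - 10·y + 2·sin(y)]].
At the point, J = [[13.0000, 4.0000], [0.0000, 26.181405]] (det J = 340.358267).
Solving J·Δ = −F gives Δ = (0.5450, 1.2286).
Then the next iterate is (x, y)₁ = (-0.4550, -0.7714).
Re-evaluating at (-0.4550, -0.7714): F = (-5.815495, -10.715815), so ‖F‖₂ = 12.1922.

12.1922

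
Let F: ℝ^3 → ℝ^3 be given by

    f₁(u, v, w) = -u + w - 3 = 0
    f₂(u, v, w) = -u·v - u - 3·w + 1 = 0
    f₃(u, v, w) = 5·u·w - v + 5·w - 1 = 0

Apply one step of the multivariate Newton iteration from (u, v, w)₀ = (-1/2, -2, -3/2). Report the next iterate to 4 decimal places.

(-1.2500, 9.0000, 1.7500)

At (-1/2, -2, -3/2): F = (-4.0000, 5.0000, -2.7500).
Jacobian J = [[-1, 0, 1], [-v - 1, -u, -3], [5·w, -1, 5·u + 5]].
At the point, J = [[-1.0000, 0.0000, 1.0000], [1.0000, 0.5000, -3.0000], [-7.5000, -1.0000, 2.5000]] (det J = 4.5000).
Solving J·Δ = −F gives Δ = (-0.7500, 11.0000, 3.2500).
Then the next iterate is (u, v, w)₁ = (-1.2500, 9.0000, 1.7500).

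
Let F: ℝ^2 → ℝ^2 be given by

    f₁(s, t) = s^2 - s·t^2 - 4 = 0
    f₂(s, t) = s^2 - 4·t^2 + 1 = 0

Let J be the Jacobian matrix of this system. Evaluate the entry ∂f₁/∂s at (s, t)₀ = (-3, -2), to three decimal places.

-10.000

∂f₁/∂s = 2·s - t^2.
At (-3, -2) this is -10.000.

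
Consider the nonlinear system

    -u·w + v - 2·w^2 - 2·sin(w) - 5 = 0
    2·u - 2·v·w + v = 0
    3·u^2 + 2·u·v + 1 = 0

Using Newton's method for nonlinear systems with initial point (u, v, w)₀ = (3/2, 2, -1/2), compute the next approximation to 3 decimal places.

(-1.770, 11.587, 4.409)

At (3/2, 2, -1/2): F = (-1.79115, 7.000, 13.750).
Jacobian J = [[-w, 1, -u - 4·w - 2·cos(w)], [2, -2·w + 1, -2·v], [6·u + 2·v, 2·u, 0]].
At the point, J = [[0.500, 1.000, -1.25517], [2.000, 2.000, -4.000], [13.000, 3.000, 0.000]] (det J = -20.89670).
Solving J·Δ = −F gives Δ = (-3.270, 9.587, 4.909).
Then the next iterate is (u, v, w)₁ = (-1.770, 11.587, 4.409).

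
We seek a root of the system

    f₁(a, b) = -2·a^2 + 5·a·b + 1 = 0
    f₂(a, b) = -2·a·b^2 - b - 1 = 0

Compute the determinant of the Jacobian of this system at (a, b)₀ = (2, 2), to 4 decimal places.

46.0000

J = [[-4·a + 5·b, 5·a], [-2·b^2, -4·a·b - 1]].
At the point, J = [[2.0000, 10.0000], [-8.0000, -17.0000]].
det J = 46.0000.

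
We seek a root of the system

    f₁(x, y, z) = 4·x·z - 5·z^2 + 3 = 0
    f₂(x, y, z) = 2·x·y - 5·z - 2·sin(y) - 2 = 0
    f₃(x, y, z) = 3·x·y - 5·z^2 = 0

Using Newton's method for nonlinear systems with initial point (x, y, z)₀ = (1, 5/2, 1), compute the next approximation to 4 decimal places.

(6.8000, 1.1667, 5.2000)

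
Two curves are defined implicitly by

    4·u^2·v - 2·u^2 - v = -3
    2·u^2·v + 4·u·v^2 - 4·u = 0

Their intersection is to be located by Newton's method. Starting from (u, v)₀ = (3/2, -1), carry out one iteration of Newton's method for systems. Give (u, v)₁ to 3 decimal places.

(0.914, -1.131)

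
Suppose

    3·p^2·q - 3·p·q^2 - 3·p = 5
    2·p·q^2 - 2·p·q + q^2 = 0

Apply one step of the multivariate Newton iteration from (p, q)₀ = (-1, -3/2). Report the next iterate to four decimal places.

(-0.2667, -1.5500)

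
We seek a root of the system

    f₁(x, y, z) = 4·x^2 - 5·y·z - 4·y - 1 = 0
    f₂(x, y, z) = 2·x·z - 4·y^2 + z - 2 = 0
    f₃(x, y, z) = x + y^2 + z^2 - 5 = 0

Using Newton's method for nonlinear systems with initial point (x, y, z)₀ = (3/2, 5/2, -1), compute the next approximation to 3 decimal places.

(-8.613, 0.150, -10.057)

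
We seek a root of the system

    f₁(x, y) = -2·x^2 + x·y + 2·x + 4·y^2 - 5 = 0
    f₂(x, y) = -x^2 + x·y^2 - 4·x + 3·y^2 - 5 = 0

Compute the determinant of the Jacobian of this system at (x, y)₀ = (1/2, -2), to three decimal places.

J = [[-4·x + y + 2, x + 8·y], [-2·x + y^2 - 4, 2·x·y + 6·y]].
At the point, J = [[-2.000, -15.500], [-1.000, -14.000]].
det J = 12.500.

12.500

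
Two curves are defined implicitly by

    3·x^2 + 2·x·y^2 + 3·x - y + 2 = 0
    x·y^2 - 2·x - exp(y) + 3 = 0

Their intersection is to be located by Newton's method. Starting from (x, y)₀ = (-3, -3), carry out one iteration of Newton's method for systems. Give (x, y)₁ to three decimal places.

At (-3, -3): F = (-31.000, -18.04979).
Jacobian J = [[6·x + 2·y^2 + 3, 4·x·y - 1], [y^2 - 2, 2·x·y - exp(y)]].
At the point, J = [[3.000, 35.000], [7.000, 17.95021]] (det J = -191.14936).
Solving J·Δ = −F gives Δ = (0.394, 0.852).
Then the next iterate is (x, y)₁ = (-2.606, -2.148).

(-2.606, -2.148)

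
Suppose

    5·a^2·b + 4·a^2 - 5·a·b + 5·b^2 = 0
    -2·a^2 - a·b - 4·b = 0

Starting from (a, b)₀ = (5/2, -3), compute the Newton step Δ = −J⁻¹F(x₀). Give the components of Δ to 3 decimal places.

(0.059, 1.014)

At (5/2, -3): F = (13.750, 7.000).
Jacobian J = [[10·a·b + 8·a - 5·b, 5·a^2 - 5·a + 10·b], [-4·a - b, -a - 4]].
At the point, J = [[-40.000, -11.250], [-7.000, -6.500]] (det J = 181.250).
Solving J·Δ = −F gives Δ = (0.059, 1.014).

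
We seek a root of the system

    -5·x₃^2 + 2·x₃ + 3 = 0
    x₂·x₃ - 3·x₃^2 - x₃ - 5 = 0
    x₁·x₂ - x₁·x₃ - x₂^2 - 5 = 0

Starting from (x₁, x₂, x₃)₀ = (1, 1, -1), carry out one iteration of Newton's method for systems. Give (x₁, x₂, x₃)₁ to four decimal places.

(0.1667, -5.0000, -0.6667)

At (1, 1, -1): F = (-4.0000, -8.0000, -4.0000).
Jacobian J = [[0, 0, -10·x₃ + 2], [0, x₃, x₂ - 6·x₃ - 1], [x₂ - x₃, x₁ - 2·x₂, -x₁]].
At the point, J = [[0.0000, 0.0000, 12.0000], [0.0000, -1.0000, 6.0000], [2.0000, -1.0000, -1.0000]] (det J = 24.0000).
Solving J·Δ = −F gives Δ = (-0.8333, -6.0000, 0.3333).
Then the next iterate is (x₁, x₂, x₃)₁ = (0.1667, -5.0000, -0.6667).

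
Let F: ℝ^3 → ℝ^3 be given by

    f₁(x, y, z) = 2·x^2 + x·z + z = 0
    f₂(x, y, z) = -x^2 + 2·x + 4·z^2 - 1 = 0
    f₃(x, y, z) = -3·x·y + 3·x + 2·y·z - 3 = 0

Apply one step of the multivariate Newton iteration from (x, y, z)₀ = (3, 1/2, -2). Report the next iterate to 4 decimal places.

At (3, 1/2, -2): F = (10.0000, 12.0000, -0.5000).
Jacobian J = [[4·x + z, 0, x + 1], [-2·x + 2, 0, 8·z], [-3·y + 3, -3·x + 2·z, 2·y]].
At the point, J = [[10.0000, 0.0000, 4.0000], [-4.0000, 0.0000, -16.0000], [1.5000, -13.0000, 1.0000]] (det J = -1872.0000).
Solving J·Δ = −F gives Δ = (-1.4444, -0.1197, 1.1111).
Then the next iterate is (x, y, z)₁ = (1.5556, 0.3803, -0.8889).

(1.5556, 0.3803, -0.8889)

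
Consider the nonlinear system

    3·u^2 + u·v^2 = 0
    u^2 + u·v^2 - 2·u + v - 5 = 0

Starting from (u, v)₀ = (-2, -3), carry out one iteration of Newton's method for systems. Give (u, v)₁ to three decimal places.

At (-2, -3): F = (-6.000, -18.000).
Jacobian J = [[6·u + v^2, 2·u·v], [2·u + v^2 - 2, 2·u·v + 1]].
At the point, J = [[-3.000, 12.000], [3.000, 13.000]] (det J = -75.000).
Solving J·Δ = −F gives Δ = (1.840, 0.960).
Then the next iterate is (u, v)₁ = (-0.160, -2.040).

(-0.160, -2.040)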